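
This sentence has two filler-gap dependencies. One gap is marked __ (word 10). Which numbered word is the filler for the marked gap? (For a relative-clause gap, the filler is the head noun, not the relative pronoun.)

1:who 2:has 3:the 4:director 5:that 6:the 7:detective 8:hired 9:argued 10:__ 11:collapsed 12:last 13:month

1

The marked gap is the subject of "collapsed".
Its filler is the fronted wh-phrase "who", at word 1.
(The other dependency links word 4 to a gap after word 8.)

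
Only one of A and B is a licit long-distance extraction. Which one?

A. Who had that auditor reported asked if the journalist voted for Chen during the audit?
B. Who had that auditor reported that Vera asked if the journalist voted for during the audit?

A

In B, the wh-phrase is extracted from inside a wh-island (introduced by "if"), which blocks movement.
In A, the extraction path crosses only that-complement boundaries, which are transparent.
So A is grammatical.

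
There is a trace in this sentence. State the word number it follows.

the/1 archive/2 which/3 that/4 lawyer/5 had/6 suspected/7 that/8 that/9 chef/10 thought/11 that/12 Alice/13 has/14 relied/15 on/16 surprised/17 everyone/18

16

The displaced element is "the archive" (word 2).
It is linked across 2 clause boundaries (that → that).
It functions as the object of the preposition "on" of "relied", so the gap sits immediately after word 16 ("on").
Base order: That lawyer had suspected that that chef thought that Alice has relied on the archive.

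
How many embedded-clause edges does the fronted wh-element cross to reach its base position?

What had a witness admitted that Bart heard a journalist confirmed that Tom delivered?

3

"what" is extracted from the object of "delivered".
Boundaries crossed, outermost first: [that], [Ø], [that] — 3 in total.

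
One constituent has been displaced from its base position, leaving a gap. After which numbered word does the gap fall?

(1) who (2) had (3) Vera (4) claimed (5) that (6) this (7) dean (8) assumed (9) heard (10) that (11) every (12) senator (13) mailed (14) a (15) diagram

The displaced element is "who" (word 1).
It is linked across 2 clause boundaries (that → Ø).
It functions as the subject of "heard", so the gap sits immediately after word 8 ("assumed").
Base order: Vera had claimed that this dean assumed that who heard that every senator mailed a diagram.

8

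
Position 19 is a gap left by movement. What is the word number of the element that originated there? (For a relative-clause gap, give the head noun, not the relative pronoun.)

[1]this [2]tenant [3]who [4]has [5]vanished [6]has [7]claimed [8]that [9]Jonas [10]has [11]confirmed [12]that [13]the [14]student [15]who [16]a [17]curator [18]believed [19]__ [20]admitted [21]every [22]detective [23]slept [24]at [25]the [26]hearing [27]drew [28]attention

The gap at 19 is the subject of "admitted", inside a relative clause.
The relative pronoun is "who" (word 15); it is bound by the head noun immediately before it.
Its filler is the head noun "student", at word 14.

14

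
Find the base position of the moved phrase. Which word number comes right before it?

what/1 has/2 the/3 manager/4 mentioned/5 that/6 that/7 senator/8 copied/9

9

The displaced element is "what" (word 1).
It is linked across 1 clause boundary (that).
It functions as the direct object of "copied", so the gap sits immediately after word 9 ("copied").
Base order: The manager has mentioned that that senator copied what.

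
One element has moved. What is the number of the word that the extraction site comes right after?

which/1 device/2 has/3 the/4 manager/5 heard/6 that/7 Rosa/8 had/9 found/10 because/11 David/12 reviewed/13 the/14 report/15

The displaced element is "which device" (word 2).
It is linked across 1 clause boundary (that).
It functions as the direct object of "found", so the gap sits immediately after word 10 ("found").
Base order: The manager has heard that Rosa had found which device because David reviewed the report.

10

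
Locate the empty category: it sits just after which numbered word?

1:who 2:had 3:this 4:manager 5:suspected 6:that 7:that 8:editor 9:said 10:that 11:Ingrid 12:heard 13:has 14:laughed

The displaced element is "who" (word 1).
It is linked across 3 clause boundaries (that → that → Ø).
It functions as the subject of "laughed", so the gap sits immediately after word 12 ("heard").
Base order: This manager had suspected that that editor said that Ingrid heard that who has laughed.

12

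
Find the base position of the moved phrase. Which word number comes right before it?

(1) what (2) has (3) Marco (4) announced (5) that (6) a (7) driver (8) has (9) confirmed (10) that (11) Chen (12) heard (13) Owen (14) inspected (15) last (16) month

14

The displaced element is "what" (word 1).
It is linked across 3 clause boundaries (that → that → Ø).
It functions as the direct object of "inspected", so the gap sits immediately after word 14 ("inspected").
Base order: Marco has announced that a driver has confirmed that Chen heard Owen inspected what last month.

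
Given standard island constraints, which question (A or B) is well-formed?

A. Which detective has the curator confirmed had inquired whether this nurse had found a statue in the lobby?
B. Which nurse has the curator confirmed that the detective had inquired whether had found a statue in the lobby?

A

In B, the wh-phrase is extracted from inside a wh-island (introduced by "whether"), which blocks movement.
In A, the extraction path crosses only that-complement boundaries, which are transparent.
So A is grammatical.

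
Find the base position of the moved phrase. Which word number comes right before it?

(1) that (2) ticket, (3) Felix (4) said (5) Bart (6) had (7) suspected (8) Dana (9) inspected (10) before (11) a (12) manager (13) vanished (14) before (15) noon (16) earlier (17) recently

9

The displaced element is "that ticket" (word 2).
It is linked across 2 clause boundaries (Ø → Ø).
It functions as the direct object of "inspected", so the gap sits immediately after word 9 ("inspected").
Base order: Felix said Bart had suspected Dana inspected that ticket before a manager vanished before noon earlier recently.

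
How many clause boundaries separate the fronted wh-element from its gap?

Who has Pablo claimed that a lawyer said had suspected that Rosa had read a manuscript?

"who" is extracted from the subject of "suspected".
Boundaries crossed, outermost first: [that], [Ø] — 2 in total.

2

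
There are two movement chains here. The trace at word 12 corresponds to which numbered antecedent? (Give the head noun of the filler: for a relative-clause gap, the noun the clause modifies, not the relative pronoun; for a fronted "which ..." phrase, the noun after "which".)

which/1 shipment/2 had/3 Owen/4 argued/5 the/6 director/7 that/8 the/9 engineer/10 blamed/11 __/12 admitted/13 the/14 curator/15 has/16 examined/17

7

The marked gap is inside the relative clause, the direct object of "blamed".
Its filler is the head noun "director" (via "that"), at word 7.
(The other dependency links word 2 to a gap after word 17.)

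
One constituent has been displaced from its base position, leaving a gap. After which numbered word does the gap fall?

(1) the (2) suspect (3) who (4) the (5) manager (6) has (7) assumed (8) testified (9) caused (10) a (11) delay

The displaced element is "the suspect" (word 2).
It is linked across 1 clause boundary (Ø).
It functions as the subject of "testified", so the gap sits immediately after word 7 ("assumed").
Base order: The manager has assumed the suspect testified.

7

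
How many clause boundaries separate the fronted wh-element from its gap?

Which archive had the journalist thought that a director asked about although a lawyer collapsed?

1

"which archive" is extracted from the PP object of "asked".
Boundaries crossed, outermost first: [that] — 1 in total.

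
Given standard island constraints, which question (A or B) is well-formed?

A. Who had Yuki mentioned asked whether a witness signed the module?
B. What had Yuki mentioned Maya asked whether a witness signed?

In B, the wh-phrase is extracted from inside a wh-island (introduced by "whether"), which blocks movement.
In A, the extraction path crosses only that-complement boundaries, which are transparent.
So A is grammatical.

A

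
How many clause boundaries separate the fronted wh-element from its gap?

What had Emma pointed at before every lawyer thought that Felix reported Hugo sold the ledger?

0

"what" originates inside the matrix clause — no clause boundary is crossed.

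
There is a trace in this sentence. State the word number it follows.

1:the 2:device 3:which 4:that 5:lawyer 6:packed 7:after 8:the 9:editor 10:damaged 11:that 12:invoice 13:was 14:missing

6

The displaced element is "the device" (word 2).
It functions as the direct object of "packed", so the gap sits immediately after word 6 ("packed").
Base order: That lawyer packed the device after the editor damaged that invoice.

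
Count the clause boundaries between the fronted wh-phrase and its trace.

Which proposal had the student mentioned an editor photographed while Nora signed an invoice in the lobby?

"which proposal" is extracted from the object of "photographed".
Boundaries crossed, outermost first: [Ø] — 1 in total.

1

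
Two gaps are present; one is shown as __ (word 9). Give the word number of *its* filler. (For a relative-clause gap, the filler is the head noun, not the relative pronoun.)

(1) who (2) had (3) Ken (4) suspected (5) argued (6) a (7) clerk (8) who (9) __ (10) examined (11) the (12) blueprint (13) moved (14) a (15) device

The marked gap is inside the relative clause, the subject of "examined".
Its filler is the head noun "clerk" (via "who"), at word 7.
(The other dependency links word 1 to a gap after word 4.)

7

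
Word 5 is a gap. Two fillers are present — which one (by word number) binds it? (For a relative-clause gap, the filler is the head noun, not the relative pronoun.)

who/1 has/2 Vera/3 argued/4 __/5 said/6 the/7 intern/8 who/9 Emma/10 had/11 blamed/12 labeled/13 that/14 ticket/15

The marked gap is the subject of "said".
Its filler is the fronted wh-phrase "who", at word 1.
(The other dependency links word 8 to a gap after word 12.)

1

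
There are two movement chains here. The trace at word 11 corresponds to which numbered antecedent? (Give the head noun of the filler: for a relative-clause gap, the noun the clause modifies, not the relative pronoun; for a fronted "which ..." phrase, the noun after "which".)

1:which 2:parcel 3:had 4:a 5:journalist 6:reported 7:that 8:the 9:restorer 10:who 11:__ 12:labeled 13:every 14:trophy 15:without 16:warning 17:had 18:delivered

The marked gap is inside the relative clause, the subject of "labeled".
Its filler is the head noun "restorer" (via "who"), at word 9.
(The other dependency links word 2 to a gap after word 18.)

9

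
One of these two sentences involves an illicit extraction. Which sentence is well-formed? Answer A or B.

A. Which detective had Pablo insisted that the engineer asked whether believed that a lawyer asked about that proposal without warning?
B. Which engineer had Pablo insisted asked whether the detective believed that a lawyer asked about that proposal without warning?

B

In A, the wh-phrase is extracted from inside a wh-island (introduced by "whether"), which blocks movement.
In B, the extraction path crosses only that-complement boundaries, which are transparent.
So B is grammatical.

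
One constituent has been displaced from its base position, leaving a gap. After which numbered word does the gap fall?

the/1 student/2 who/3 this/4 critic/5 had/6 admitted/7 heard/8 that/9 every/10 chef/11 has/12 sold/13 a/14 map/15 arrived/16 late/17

7

The displaced element is "the student" (word 2).
It is linked across 1 clause boundary (Ø).
It functions as the subject of "heard", so the gap sits immediately after word 7 ("admitted").
Base order: This critic had admitted the student heard that every chef has sold a map.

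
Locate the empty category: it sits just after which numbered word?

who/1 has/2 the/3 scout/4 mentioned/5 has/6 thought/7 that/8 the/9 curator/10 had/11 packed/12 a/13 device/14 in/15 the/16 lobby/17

5

The displaced element is "who" (word 1).
It is linked across 1 clause boundary (Ø).
It functions as the subject of "thought", so the gap sits immediately after word 5 ("mentioned").
Base order: The scout has mentioned that who has thought that the curator had packed a device in the lobby.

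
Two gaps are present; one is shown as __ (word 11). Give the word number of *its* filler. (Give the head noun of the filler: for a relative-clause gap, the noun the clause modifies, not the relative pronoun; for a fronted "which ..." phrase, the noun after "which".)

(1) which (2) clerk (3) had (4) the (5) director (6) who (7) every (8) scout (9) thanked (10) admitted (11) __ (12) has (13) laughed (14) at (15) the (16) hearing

2

The marked gap is the subject of "laughed".
Its filler is the fronted wh-phrase "which clerk", at word 2.
(The other dependency links word 5 to a gap after word 9.)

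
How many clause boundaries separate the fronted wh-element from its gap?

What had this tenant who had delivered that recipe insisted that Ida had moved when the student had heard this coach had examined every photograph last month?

"what" is extracted from the object of "moved".
Boundaries crossed, outermost first: [that] — 1 in total.

1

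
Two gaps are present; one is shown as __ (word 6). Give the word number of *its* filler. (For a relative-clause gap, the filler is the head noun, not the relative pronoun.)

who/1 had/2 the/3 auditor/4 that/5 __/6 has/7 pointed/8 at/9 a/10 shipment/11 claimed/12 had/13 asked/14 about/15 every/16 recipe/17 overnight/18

The marked gap is inside the relative clause, the subject of "pointed".
Its filler is the head noun "auditor" (via "that"), at word 4.
(The other dependency links word 1 to a gap after word 12.)

4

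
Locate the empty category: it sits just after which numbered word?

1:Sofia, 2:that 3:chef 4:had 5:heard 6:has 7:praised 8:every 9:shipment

5

The displaced element is "Sofia" (word 1).
It is linked across 1 clause boundary (Ø).
It functions as the subject of "praised", so the gap sits immediately after word 5 ("heard").
Base order: That chef had heard that Sofia has praised every shipment.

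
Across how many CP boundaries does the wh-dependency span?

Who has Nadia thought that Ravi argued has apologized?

"who" is extracted from the subject of "apologized".
Boundaries crossed, outermost first: [that], [Ø] — 2 in total.

2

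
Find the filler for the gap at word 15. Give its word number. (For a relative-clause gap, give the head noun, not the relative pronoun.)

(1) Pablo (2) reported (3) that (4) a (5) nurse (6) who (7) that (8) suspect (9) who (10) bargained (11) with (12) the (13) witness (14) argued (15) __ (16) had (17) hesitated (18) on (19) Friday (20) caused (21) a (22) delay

The gap at 15 is the subject of "hesitated", inside a relative clause.
The relative pronoun is "who" (word 6); it is bound by the head noun immediately before it.
Its filler is the head noun "nurse", at word 5.

5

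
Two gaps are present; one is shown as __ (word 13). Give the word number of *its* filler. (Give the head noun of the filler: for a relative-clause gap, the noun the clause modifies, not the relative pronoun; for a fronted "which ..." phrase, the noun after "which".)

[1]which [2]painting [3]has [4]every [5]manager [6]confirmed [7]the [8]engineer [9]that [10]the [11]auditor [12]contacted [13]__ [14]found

8

The marked gap is inside the relative clause, the direct object of "contacted".
Its filler is the head noun "engineer" (via "that"), at word 8.
(The other dependency links word 2 to a gap after word 14.)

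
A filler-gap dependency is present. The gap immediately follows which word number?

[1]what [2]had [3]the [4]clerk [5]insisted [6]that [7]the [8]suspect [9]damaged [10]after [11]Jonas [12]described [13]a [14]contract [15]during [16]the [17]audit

The displaced element is "what" (word 1).
It is linked across 1 clause boundary (that).
It functions as the direct object of "damaged", so the gap sits immediately after word 9 ("damaged").
Base order: The clerk had insisted that the suspect damaged what after Jonas described a contract during the audit.

9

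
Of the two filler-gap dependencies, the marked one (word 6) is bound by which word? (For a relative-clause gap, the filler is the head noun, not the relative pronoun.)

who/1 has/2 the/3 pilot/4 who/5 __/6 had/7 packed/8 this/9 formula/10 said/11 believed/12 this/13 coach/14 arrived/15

4

The marked gap is inside the relative clause, the subject of "packed".
Its filler is the head noun "pilot" (via "who"), at word 4.
(The other dependency links word 1 to a gap after word 11.)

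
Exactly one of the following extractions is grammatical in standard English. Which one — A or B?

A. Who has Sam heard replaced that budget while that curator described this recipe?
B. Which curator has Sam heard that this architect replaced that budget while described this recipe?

In B, the wh-phrase is extracted from inside an adjunct island (introduced by "while"), which blocks movement.
In A, the extraction path crosses only that-complement boundaries, which are transparent.
So A is grammatical.

A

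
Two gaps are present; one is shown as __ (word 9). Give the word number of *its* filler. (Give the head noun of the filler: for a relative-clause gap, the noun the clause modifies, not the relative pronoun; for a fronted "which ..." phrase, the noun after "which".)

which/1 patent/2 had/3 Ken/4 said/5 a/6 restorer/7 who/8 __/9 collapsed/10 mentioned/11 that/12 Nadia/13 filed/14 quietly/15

7

The marked gap is inside the relative clause, the subject of "collapsed".
Its filler is the head noun "restorer" (via "who"), at word 7.
(The other dependency links word 2 to a gap after word 14.)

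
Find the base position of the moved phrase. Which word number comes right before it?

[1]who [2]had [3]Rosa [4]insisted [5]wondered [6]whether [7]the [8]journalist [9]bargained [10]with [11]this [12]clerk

4

The displaced element is "who" (word 1).
It is linked across 1 clause boundary (Ø).
It functions as the subject of "wondered", so the gap sits immediately after word 4 ("insisted").
Base order: Rosa had insisted who wondered whether the journalist bargained with this clerk.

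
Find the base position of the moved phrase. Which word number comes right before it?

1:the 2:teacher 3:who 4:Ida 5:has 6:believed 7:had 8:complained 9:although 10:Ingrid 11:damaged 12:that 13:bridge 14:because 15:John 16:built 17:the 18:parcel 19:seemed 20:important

The displaced element is "the teacher" (word 2).
It is linked across 1 clause boundary (Ø).
It functions as the subject of "complained", so the gap sits immediately after word 6 ("believed").
Base order: Ida has believed that the teacher had complained although Ingrid damaged that bridge because John built the parcel.

6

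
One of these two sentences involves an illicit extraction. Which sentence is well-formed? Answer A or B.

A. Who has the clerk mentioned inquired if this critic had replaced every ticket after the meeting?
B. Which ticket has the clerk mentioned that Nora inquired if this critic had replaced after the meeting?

A

In B, the wh-phrase is extracted from inside a wh-island (introduced by "if"), which blocks movement.
In A, the extraction path crosses only that-complement boundaries, which are transparent.
So A is grammatical.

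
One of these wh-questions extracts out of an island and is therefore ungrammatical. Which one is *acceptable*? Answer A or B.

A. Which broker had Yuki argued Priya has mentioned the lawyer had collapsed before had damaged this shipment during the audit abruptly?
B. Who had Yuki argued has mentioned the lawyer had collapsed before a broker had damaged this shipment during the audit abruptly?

In A, the wh-phrase is extracted from inside an adjunct island (introduced by "before"), which blocks movement.
In B, the extraction path crosses only that-complement boundaries, which are transparent.
So B is grammatical.

B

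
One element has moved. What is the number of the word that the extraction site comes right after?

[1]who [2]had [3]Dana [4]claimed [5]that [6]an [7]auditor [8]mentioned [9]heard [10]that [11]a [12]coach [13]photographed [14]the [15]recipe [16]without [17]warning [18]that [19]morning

8

The displaced element is "who" (word 1).
It is linked across 2 clause boundaries (that → Ø).
It functions as the subject of "heard", so the gap sits immediately after word 8 ("mentioned").
Base order: Dana had claimed that an auditor mentioned that who heard that a coach photographed the recipe without warning that morning.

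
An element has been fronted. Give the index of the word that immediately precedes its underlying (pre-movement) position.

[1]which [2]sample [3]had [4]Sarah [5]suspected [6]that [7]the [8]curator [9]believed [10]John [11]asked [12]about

12

The displaced element is "which sample" (word 2).
It is linked across 2 clause boundaries (that → Ø).
It functions as the object of the preposition "about" of "asked", so the gap sits immediately after word 12 ("about").
Base order: Sarah had suspected that the curator believed John asked about which sample.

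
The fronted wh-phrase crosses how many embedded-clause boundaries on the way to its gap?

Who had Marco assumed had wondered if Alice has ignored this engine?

1

"who" is extracted from the subject of "wondered".
Boundaries crossed, outermost first: [Ø] — 1 in total.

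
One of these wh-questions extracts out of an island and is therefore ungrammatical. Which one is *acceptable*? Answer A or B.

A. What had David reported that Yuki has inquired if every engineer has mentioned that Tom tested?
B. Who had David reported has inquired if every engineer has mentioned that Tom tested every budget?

In A, the wh-phrase is extracted from inside a wh-island (introduced by "if"), which blocks movement.
In B, the extraction path crosses only that-complement boundaries, which are transparent.
So B is grammatical.

B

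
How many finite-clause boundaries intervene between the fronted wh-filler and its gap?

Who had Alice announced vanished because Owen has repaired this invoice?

"who" is extracted from the subject of "vanished".
Boundaries crossed, outermost first: [Ø] — 1 in total.

1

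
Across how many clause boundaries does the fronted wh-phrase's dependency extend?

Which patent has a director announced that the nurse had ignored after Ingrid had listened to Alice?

1

"which patent" is extracted from the object of "ignored".
Boundaries crossed, outermost first: [that] — 1 in total.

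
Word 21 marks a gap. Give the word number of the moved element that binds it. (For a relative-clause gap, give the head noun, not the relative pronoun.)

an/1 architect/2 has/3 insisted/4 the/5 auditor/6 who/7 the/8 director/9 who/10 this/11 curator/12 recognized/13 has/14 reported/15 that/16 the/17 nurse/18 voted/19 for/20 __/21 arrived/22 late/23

The gap at 21 is the prepositional object of "voted", inside a relative clause.
The relative pronoun is "who" (word 7); it is bound by the head noun immediately before it.
Its filler is the head noun "auditor", at word 6.

6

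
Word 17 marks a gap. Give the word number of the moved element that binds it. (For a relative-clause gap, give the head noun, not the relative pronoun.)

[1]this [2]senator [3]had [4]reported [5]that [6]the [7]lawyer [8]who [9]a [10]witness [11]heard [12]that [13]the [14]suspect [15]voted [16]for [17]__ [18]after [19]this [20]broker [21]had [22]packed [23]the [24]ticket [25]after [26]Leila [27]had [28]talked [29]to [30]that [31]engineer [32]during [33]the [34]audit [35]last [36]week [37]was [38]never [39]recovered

The gap at 17 is the prepositional object of "voted", inside a relative clause.
The relative pronoun is "who" (word 8); it is bound by the head noun immediately before it.
Its filler is the head noun "lawyer", at word 7.

7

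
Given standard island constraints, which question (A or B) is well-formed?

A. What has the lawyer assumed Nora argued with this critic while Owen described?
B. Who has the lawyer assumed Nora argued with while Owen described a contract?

In A, the wh-phrase is extracted from inside an adjunct island (introduced by "while"), which blocks movement.
In B, the extraction path crosses only that-complement boundaries, which are transparent.
So B is grammatical.

B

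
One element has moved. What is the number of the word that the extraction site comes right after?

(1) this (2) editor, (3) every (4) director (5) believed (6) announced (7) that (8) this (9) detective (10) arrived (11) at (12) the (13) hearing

The displaced element is "this editor" (word 2).
It is linked across 1 clause boundary (Ø).
It functions as the subject of "announced", so the gap sits immediately after word 5 ("believed").
Base order: Every director believed this editor announced that this detective arrived at the hearing.

5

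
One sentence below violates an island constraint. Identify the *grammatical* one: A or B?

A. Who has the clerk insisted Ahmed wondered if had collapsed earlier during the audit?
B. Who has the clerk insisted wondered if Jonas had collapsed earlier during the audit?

B

In A, the wh-phrase is extracted from inside a wh-island (introduced by "if"), which blocks movement.
In B, the extraction path crosses only that-complement boundaries, which are transparent.
So B is grammatical.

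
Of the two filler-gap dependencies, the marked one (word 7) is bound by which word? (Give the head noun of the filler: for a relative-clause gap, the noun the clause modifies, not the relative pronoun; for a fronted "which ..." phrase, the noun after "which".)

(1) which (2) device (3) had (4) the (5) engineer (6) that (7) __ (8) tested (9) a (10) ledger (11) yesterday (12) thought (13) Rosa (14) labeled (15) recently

The marked gap is inside the relative clause, the subject of "tested".
Its filler is the head noun "engineer" (via "that"), at word 5.
(The other dependency links word 2 to a gap after word 14.)

5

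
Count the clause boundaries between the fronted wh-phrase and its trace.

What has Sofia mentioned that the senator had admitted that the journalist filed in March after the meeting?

2

"what" is extracted from the object of "filed".
Boundaries crossed, outermost first: [that], [that] — 2 in total.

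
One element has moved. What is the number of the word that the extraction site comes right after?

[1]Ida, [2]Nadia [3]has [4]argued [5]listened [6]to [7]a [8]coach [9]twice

The displaced element is "Ida" (word 1).
It is linked across 1 clause boundary (Ø).
It functions as the subject of "listened", so the gap sits immediately after word 4 ("argued").
Base order: Nadia has argued that Ida listened to a coach twice.

4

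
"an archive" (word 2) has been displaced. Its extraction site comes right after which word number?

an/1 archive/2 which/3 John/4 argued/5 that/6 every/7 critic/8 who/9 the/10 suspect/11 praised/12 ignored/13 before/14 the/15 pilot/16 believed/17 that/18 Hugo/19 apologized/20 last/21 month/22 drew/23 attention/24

13

The displaced element is "an archive" (word 2).
It is linked across 1 clause boundary (that).
It functions as the direct object of "ignored", so the gap sits immediately after word 13 ("ignored").
Base order: John argued that every critic who the suspect praised ignored an archive before the pilot believed that Hugo apologized last month.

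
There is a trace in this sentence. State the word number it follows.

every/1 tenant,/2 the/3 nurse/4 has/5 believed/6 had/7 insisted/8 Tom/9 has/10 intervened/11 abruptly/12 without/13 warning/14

6

The displaced element is "every tenant" (word 2).
It is linked across 1 clause boundary (Ø).
It functions as the subject of "insisted", so the gap sits immediately after word 6 ("believed").
Base order: The nurse has believed that every tenant had insisted Tom has intervened abruptly without warning.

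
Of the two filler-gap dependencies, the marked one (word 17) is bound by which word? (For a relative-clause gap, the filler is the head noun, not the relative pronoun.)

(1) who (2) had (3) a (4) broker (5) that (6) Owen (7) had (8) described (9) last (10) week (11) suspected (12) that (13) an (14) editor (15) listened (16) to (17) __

The marked gap is the object of the preposition "to" of "listened".
Its filler is the fronted wh-phrase "who", at word 1.
(The other dependency links word 4 to a gap after word 8.)

1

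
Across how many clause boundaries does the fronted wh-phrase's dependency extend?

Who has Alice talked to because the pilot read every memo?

"who" originates inside the matrix clause — no clause boundary is crossed.

0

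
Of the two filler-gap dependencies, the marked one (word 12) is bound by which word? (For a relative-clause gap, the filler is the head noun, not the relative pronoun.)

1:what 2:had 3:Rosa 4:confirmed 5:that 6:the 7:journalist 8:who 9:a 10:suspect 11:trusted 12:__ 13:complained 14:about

7

The marked gap is inside the relative clause, the direct object of "trusted".
Its filler is the head noun "journalist" (via "who"), at word 7.
(The other dependency links word 1 to a gap after word 14.)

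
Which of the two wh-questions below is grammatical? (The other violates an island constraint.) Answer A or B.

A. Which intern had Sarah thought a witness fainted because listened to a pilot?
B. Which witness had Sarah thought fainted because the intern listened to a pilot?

In A, the wh-phrase is extracted from inside an adjunct island (introduced by "because"), which blocks movement.
In B, the extraction path crosses only that-complement boundaries, which are transparent.
So B is grammatical.

B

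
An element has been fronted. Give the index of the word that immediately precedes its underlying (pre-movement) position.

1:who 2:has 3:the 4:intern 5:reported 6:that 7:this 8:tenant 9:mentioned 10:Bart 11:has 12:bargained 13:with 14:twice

13

The displaced element is "who" (word 1).
It is linked across 2 clause boundaries (that → Ø).
It functions as the object of the preposition "with" of "bargained", so the gap sits immediately after word 13 ("with").
Base order: The intern has reported that this tenant mentioned Bart has bargained with who twice.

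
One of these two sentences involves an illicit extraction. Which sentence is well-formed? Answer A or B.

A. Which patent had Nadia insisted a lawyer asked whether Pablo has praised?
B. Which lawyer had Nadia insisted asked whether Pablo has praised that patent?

B

In A, the wh-phrase is extracted from inside a wh-island (introduced by "whether"), which blocks movement.
In B, the extraction path crosses only that-complement boundaries, which are transparent.
So B is grammatical.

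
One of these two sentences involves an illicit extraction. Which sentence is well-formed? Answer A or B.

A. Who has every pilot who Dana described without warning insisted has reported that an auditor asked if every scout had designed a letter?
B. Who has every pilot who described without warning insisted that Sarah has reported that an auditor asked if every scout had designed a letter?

In B, the wh-phrase is extracted from inside a complex-NP island (relative clause) (introduced by "who"), which blocks movement.
In A, the extraction path crosses only that-complement boundaries, which are transparent.
So A is grammatical.

A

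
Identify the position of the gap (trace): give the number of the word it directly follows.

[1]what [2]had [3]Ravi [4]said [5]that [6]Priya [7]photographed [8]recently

The displaced element is "what" (word 1).
It is linked across 1 clause boundary (that).
It functions as the direct object of "photographed", so the gap sits immediately after word 7 ("photographed").
Base order: Ravi had said that Priya photographed what recently.

7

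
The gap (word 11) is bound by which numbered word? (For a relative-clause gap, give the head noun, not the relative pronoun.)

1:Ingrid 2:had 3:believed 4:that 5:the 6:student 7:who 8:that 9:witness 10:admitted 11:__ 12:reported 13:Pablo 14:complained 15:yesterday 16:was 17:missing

The gap at 11 is the subject of "reported", inside a relative clause.
The relative pronoun is "who" (word 7); it is bound by the head noun immediately before it.
Its filler is the head noun "student", at word 6.

6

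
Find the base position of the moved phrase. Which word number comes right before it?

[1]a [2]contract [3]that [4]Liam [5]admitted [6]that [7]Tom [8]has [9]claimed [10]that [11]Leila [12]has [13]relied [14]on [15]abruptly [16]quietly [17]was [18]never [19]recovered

The displaced element is "a contract" (word 2).
It is linked across 2 clause boundaries (that → that).
It functions as the object of the preposition "on" of "relied", so the gap sits immediately after word 14 ("on").
Base order: Liam admitted that Tom has claimed that Leila has relied on a contract abruptly quietly.

14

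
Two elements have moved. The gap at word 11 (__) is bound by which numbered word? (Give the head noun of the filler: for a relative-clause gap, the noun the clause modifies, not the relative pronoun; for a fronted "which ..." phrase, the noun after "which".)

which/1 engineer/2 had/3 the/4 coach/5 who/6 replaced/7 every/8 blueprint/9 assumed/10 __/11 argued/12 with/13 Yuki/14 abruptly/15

2

The marked gap is the subject of "argued".
Its filler is the fronted wh-phrase "which engineer", at word 2.
(The other dependency links word 5 to a gap after word 6.)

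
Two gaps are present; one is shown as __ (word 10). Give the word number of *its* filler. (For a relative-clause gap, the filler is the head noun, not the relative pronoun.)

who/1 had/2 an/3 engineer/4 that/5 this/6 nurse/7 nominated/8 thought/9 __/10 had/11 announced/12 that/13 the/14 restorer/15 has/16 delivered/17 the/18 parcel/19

The marked gap is the subject of "announced".
Its filler is the fronted wh-phrase "who", at word 1.
(The other dependency links word 4 to a gap after word 8.)

1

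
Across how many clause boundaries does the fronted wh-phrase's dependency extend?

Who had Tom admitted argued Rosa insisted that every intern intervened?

1

"who" is extracted from the subject of "argued".
Boundaries crossed, outermost first: [Ø] — 1 in total.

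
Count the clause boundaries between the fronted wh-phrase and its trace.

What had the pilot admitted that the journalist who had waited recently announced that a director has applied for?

"what" is extracted from the PP object of "applied".
Boundaries crossed, outermost first: [that], [that] — 2 in total.

2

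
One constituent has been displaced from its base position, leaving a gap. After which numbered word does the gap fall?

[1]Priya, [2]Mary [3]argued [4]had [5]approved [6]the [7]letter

3

The displaced element is "Priya" (word 1).
It is linked across 1 clause boundary (Ø).
It functions as the subject of "approved", so the gap sits immediately after word 3 ("argued").
Base order: Mary argued Priya had approved the letter.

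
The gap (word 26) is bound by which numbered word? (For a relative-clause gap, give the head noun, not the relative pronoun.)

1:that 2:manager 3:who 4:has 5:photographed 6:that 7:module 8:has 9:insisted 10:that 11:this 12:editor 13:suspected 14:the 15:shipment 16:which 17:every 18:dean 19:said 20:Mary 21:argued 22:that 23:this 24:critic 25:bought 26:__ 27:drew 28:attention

15

The gap at 26 is the object of "bought", inside a relative clause.
The relative pronoun is "which" (word 16); it is bound by the head noun immediately before it.
Its filler is the head noun "shipment", at word 15.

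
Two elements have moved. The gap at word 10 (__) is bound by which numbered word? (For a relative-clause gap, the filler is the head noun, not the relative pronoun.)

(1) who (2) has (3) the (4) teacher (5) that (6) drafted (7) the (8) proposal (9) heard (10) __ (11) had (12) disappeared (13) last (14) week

1

The marked gap is the subject of "disappeared".
Its filler is the fronted wh-phrase "who", at word 1.
(The other dependency links word 4 to a gap after word 5.)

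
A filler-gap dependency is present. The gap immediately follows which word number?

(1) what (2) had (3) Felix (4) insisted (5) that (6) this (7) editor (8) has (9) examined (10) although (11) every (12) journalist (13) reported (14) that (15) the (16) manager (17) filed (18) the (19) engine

9

The displaced element is "what" (word 1).
It is linked across 1 clause boundary (that).
It functions as the direct object of "examined", so the gap sits immediately after word 9 ("examined").
Base order: Felix had insisted that this editor has examined what although every journalist reported that the manager filed the engine.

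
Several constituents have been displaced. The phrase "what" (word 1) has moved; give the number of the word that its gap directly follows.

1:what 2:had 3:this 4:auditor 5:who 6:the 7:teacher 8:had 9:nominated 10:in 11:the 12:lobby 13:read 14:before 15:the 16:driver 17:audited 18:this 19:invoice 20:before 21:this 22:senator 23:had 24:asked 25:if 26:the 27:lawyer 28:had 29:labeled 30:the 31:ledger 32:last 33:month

The displaced element is "what" (word 1).
It functions as the direct object of "read", so the gap sits immediately after word 13 ("read").
Base order: This auditor who the teacher had nominated in the lobby had read what before the driver audited this invoice before this senator had asked if the lawyer had labeled the ledger last month.

13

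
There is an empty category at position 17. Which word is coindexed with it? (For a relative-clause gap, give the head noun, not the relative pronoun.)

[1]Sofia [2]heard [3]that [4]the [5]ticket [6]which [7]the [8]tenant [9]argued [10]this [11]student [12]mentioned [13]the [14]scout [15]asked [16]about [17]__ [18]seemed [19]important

5

The gap at 17 is the prepositional object of "asked", inside a relative clause.
The relative pronoun is "which" (word 6); it is bound by the head noun immediately before it.
Its filler is the head noun "ticket", at word 5.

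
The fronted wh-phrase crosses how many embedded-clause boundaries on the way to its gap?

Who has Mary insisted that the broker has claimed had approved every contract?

"who" is extracted from the subject of "approved".
Boundaries crossed, outermost first: [that], [Ø] — 2 in total.

2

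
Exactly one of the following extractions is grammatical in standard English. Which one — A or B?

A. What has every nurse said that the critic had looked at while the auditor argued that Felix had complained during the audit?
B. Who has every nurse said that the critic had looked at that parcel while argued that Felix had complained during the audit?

A

In B, the wh-phrase is extracted from inside an adjunct island (introduced by "while"), which blocks movement.
In A, the extraction path crosses only that-complement boundaries, which are transparent.
So A is grammatical.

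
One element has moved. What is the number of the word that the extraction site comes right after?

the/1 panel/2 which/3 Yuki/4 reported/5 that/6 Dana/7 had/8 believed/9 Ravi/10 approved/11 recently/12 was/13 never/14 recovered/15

The displaced element is "the panel" (word 2).
It is linked across 2 clause boundaries (that → Ø).
It functions as the direct object of "approved", so the gap sits immediately after word 11 ("approved").
Base order: Yuki reported that Dana had believed Ravi approved the panel recently.

11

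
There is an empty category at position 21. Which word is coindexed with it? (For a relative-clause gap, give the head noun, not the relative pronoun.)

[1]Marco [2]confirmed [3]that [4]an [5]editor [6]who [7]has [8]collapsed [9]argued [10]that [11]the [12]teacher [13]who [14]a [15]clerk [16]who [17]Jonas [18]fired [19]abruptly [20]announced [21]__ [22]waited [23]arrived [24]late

The gap at 21 is the subject of "waited", inside a relative clause.
The relative pronoun is "who" (word 13); it is bound by the head noun immediately before it.
Its filler is the head noun "teacher", at word 12.

12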